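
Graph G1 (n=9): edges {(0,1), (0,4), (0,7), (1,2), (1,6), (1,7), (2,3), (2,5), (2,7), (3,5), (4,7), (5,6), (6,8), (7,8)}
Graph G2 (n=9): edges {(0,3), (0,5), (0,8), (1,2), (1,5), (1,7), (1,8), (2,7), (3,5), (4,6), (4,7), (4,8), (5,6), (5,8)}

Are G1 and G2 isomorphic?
Yes, isomorphic

The graphs are isomorphic.
One valid mapping φ: V(G1) → V(G2): 0→0, 1→8, 2→1, 3→2, 4→3, 5→7, 6→4, 7→5, 8→6

Verify φ preserves adjacency — for each edge of G1, its image is an edge of G2:
  (0,1) → (φ(0),φ(1)) = (0,8) ∈ E(G2) ✓
  (0,4) → (φ(0),φ(4)) = (0,3) ∈ E(G2) ✓
  (0,7) → (φ(0),φ(7)) = (0,5) ∈ E(G2) ✓
  (1,2) → (φ(1),φ(2)) = (1,8) ∈ E(G2) ✓
  (1,6) → (φ(1),φ(6)) = (4,8) ∈ E(G2) ✓
  (1,7) → (φ(1),φ(7)) = (5,8) ∈ E(G2) ✓
  (2,3) → (φ(2),φ(3)) = (1,2) ∈ E(G2) ✓
  (2,5) → (φ(2),φ(5)) = (1,7) ∈ E(G2) ✓
  (2,7) → (φ(2),φ(7)) = (1,5) ∈ E(G2) ✓
  (3,5) → (φ(3),φ(5)) = (2,7) ∈ E(G2) ✓
  (4,7) → (φ(4),φ(7)) = (3,5) ∈ E(G2) ✓
  (5,6) → (φ(5),φ(6)) = (4,7) ∈ E(G2) ✓
  (6,8) → (φ(6),φ(8)) = (4,6) ∈ E(G2) ✓
  (7,8) → (φ(7),φ(8)) = (5,6) ∈ E(G2) ✓
All 14 edges of G1 map to edges of G2, and |E(G1)| = |E(G2)| = 14, so φ is a bijection on edges as well as vertices. Hence G1 ≅ G2.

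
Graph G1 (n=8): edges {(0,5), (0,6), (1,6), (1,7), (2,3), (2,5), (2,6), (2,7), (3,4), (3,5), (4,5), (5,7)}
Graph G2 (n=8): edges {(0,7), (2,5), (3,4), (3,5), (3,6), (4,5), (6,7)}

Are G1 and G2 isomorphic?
No, not isomorphic

The graphs are NOT isomorphic.

Connected components of G1: 1 component(s) with vertex sets [[0, 1, 2, 3, 4, 5, 6, 7]], sizes [8].
Connected components of G2: 2 component(s) with vertex sets [[1], [0, 2, 3, 4, 5, 6, 7]], sizes [1, 7].
The number of connected components (and the multiset of component sizes) is an isomorphism invariant — an isomorphism maps each component of G1 bijectively onto a component of G2. Since G1 has 1 component(s) and G2 has 2, they cannot be isomorphic.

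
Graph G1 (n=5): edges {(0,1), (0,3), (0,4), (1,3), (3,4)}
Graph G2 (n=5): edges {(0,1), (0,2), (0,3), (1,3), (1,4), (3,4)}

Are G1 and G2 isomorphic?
No, not isomorphic

The graphs are NOT isomorphic.

Degrees in G1: deg(0)=3, deg(1)=2, deg(2)=0, deg(3)=3, deg(4)=2.
Sorted degree sequence of G1: [3, 3, 2, 2, 0].
Degrees in G2: deg(0)=3, deg(1)=3, deg(2)=1, deg(3)=3, deg(4)=2.
Sorted degree sequence of G2: [3, 3, 3, 2, 1].
The (sorted) degree sequence is an isomorphism invariant, so since G1 and G2 have different degree sequences they cannot be isomorphic.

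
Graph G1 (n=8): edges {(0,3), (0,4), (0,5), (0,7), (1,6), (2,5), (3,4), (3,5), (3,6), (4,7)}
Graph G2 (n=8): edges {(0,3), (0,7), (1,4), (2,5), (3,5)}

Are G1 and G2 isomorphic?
No, not isomorphic

The graphs are NOT isomorphic.

Connected components of G1: 1 component(s) with vertex sets [[0, 1, 2, 3, 4, 5, 6, 7]], sizes [8].
Connected components of G2: 3 component(s) with vertex sets [[6], [1, 4], [0, 2, 3, 5, 7]], sizes [1, 2, 5].
The number of connected components (and the multiset of component sizes) is an isomorphism invariant — an isomorphism maps each component of G1 bijectively onto a component of G2. Since G1 has 1 component(s) and G2 has 3, they cannot be isomorphic.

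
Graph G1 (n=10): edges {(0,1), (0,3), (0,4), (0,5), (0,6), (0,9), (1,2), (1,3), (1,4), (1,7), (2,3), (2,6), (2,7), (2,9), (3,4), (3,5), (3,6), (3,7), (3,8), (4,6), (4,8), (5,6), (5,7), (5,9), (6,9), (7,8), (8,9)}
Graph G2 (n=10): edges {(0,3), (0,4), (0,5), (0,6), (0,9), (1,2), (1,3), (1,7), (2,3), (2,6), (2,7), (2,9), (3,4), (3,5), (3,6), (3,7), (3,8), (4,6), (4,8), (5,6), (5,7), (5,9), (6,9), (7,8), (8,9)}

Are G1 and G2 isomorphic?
No, not isomorphic

The graphs are NOT isomorphic.

Counting edges: G1 has 27 edge(s); G2 has 25 edge(s).
Edge count is an isomorphism invariant (a bijection on vertices induces a bijection on edges), so differing edge counts rule out isomorphism.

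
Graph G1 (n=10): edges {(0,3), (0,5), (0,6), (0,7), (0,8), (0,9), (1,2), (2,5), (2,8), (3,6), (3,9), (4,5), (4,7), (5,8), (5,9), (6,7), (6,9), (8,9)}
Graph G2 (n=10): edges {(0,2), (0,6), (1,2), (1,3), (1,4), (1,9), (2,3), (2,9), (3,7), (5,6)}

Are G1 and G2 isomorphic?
No, not isomorphic

The graphs are NOT isomorphic.

Counting triangles (3-cliques): G1 has 10, G2 has 2.
Triangle count is an isomorphism invariant, so differing triangle counts rule out isomorphism.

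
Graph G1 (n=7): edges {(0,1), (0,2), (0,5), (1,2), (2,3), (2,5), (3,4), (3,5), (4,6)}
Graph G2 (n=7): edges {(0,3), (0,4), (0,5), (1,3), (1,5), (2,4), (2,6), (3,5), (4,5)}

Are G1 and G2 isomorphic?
Yes, isomorphic

The graphs are isomorphic.
One valid mapping φ: V(G1) → V(G2): 0→3, 1→1, 2→5, 3→4, 4→2, 5→0, 6→6

Verify φ preserves adjacency — for each edge of G1, its image is an edge of G2:
  (0,1) → (φ(0),φ(1)) = (1,3) ∈ E(G2) ✓
  (0,2) → (φ(0),φ(2)) = (3,5) ∈ E(G2) ✓
  (0,5) → (φ(0),φ(5)) = (0,3) ∈ E(G2) ✓
  (1,2) → (φ(1),φ(2)) = (1,5) ∈ E(G2) ✓
  (2,3) → (φ(2),φ(3)) = (4,5) ∈ E(G2) ✓
  (2,5) → (φ(2),φ(5)) = (0,5) ∈ E(G2) ✓
  (3,4) → (φ(3),φ(4)) = (2,4) ∈ E(G2) ✓
  (3,5) → (φ(3),φ(5)) = (0,4) ∈ E(G2) ✓
  (4,6) → (φ(4),φ(6)) = (2,6) ∈ E(G2) ✓
All 9 edges of G1 map to edges of G2, and |E(G1)| = |E(G2)| = 9, so φ is a bijection on edges as well as vertices. Hence G1 ≅ G2.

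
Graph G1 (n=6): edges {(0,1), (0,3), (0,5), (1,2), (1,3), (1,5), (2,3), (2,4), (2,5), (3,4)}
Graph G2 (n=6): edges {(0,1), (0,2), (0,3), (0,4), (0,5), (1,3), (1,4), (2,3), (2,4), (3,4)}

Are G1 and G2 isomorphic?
No, not isomorphic

The graphs are NOT isomorphic.

Degrees in G1: deg(0)=3, deg(1)=4, deg(2)=4, deg(3)=4, deg(4)=2, deg(5)=3.
Sorted degree sequence of G1: [4, 4, 4, 3, 3, 2].
Degrees in G2: deg(0)=5, deg(1)=3, deg(2)=3, deg(3)=4, deg(4)=4, deg(5)=1.
Sorted degree sequence of G2: [5, 4, 4, 3, 3, 1].
The (sorted) degree sequence is an isomorphism invariant, so since G1 and G2 have different degree sequences they cannot be isomorphic.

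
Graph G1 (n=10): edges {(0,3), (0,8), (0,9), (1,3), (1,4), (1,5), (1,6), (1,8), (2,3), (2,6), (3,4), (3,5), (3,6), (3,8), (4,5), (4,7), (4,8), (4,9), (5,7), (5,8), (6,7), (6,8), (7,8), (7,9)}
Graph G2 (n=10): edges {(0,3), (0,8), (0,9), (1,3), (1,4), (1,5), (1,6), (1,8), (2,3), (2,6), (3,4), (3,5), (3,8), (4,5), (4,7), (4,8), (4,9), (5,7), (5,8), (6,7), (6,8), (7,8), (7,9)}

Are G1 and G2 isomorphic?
No, not isomorphic

The graphs are NOT isomorphic.

Counting edges: G1 has 24 edge(s); G2 has 23 edge(s).
Edge count is an isomorphism invariant (a bijection on vertices induces a bijection on edges), so differing edge counts rule out isomorphism.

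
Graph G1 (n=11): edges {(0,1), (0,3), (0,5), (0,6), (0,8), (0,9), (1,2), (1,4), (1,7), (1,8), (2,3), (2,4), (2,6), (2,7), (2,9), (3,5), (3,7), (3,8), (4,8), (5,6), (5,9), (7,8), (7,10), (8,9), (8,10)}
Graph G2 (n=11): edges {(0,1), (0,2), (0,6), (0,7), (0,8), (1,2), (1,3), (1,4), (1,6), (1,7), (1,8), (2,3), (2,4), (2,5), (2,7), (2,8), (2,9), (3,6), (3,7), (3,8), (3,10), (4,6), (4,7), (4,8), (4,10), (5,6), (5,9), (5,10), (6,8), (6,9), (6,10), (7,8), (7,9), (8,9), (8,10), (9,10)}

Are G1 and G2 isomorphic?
No, not isomorphic

The graphs are NOT isomorphic.

Counting triangles (3-cliques): G1 has 13, G2 has 44.
Triangle count is an isomorphism invariant, so differing triangle counts rule out isomorphism.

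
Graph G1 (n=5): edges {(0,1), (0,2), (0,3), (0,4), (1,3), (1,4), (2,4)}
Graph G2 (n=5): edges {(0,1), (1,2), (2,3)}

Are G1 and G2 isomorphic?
No, not isomorphic

The graphs are NOT isomorphic.

Counting triangles (3-cliques): G1 has 3, G2 has 0.
Triangle count is an isomorphism invariant, so differing triangle counts rule out isomorphism.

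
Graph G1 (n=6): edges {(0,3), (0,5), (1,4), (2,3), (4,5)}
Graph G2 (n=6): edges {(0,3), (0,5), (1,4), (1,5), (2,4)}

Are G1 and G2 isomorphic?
Yes, isomorphic

The graphs are isomorphic.
One valid mapping φ: V(G1) → V(G2): 0→5, 1→2, 2→3, 3→0, 4→4, 5→1

Verify φ preserves adjacency — for each edge of G1, its image is an edge of G2:
  (0,3) → (φ(0),φ(3)) = (0,5) ∈ E(G2) ✓
  (0,5) → (φ(0),φ(5)) = (1,5) ∈ E(G2) ✓
  (1,4) → (φ(1),φ(4)) = (2,4) ∈ E(G2) ✓
  (2,3) → (φ(2),φ(3)) = (0,3) ∈ E(G2) ✓
  (4,5) → (φ(4),φ(5)) = (1,4) ∈ E(G2) ✓
All 5 edges of G1 map to edges of G2, and |E(G1)| = |E(G2)| = 5, so φ is a bijection on edges as well as vertices. Hence G1 ≅ G2.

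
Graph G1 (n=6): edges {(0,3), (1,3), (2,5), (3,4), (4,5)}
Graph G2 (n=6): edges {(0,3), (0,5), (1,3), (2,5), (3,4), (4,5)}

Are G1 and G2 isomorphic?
No, not isomorphic

The graphs are NOT isomorphic.

Counting edges: G1 has 5 edge(s); G2 has 6 edge(s).
Edge count is an isomorphism invariant (a bijection on vertices induces a bijection on edges), so differing edge counts rule out isomorphism.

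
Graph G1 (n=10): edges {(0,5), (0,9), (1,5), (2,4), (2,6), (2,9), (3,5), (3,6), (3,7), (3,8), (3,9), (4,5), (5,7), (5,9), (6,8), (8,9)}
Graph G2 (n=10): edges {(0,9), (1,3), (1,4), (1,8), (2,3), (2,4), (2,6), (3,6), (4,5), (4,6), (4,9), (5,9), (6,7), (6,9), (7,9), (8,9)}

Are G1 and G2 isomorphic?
Yes, isomorphic

The graphs are isomorphic.
One valid mapping φ: V(G1) → V(G2): 0→5, 1→0, 2→1, 3→6, 4→8, 5→9, 6→3, 7→7, 8→2, 9→4

Verify φ preserves adjacency — for each edge of G1, its image is an edge of G2:
  (0,5) → (φ(0),φ(5)) = (5,9) ∈ E(G2) ✓
  (0,9) → (φ(0),φ(9)) = (4,5) ∈ E(G2) ✓
  (1,5) → (φ(1),φ(5)) = (0,9) ∈ E(G2) ✓
  (2,4) → (φ(2),φ(4)) = (1,8) ∈ E(G2) ✓
  (2,6) → (φ(2),φ(6)) = (1,3) ∈ E(G2) ✓
  (2,9) → (φ(2),φ(9)) = (1,4) ∈ E(G2) ✓
  (3,5) → (φ(3),φ(5)) = (6,9) ∈ E(G2) ✓
  (3,6) → (φ(3),φ(6)) = (3,6) ∈ E(G2) ✓
  (3,7) → (φ(3),φ(7)) = (6,7) ∈ E(G2) ✓
  (3,8) → (φ(3),φ(8)) = (2,6) ∈ E(G2) ✓
  (3,9) → (φ(3),φ(9)) = (4,6) ∈ E(G2) ✓
  (4,5) → (φ(4),φ(5)) = (8,9) ∈ E(G2) ✓
  (5,7) → (φ(5),φ(7)) = (7,9) ∈ E(G2) ✓
  (5,9) → (φ(5),φ(9)) = (4,9) ∈ E(G2) ✓
  (6,8) → (φ(6),φ(8)) = (2,3) ∈ E(G2) ✓
  (8,9) → (φ(8),φ(9)) = (2,4) ∈ E(G2) ✓
All 16 edges of G1 map to edges of G2, and |E(G1)| = |E(G2)| = 16, so φ is a bijection on edges as well as vertices. Hence G1 ≅ G2.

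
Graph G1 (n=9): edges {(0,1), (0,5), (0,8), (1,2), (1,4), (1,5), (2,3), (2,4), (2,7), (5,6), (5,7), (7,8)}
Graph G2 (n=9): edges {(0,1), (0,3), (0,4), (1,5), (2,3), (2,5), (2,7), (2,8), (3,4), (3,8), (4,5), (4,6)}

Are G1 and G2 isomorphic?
Yes, isomorphic

The graphs are isomorphic.
One valid mapping φ: V(G1) → V(G2): 0→0, 1→3, 2→2, 3→7, 4→8, 5→4, 6→6, 7→5, 8→1

Verify φ preserves adjacency — for each edge of G1, its image is an edge of G2:
  (0,1) → (φ(0),φ(1)) = (0,3) ∈ E(G2) ✓
  (0,5) → (φ(0),φ(5)) = (0,4) ∈ E(G2) ✓
  (0,8) → (φ(0),φ(8)) = (0,1) ∈ E(G2) ✓
  (1,2) → (φ(1),φ(2)) = (2,3) ∈ E(G2) ✓
  (1,4) → (φ(1),φ(4)) = (3,8) ∈ E(G2) ✓
  (1,5) → (φ(1),φ(5)) = (3,4) ∈ E(G2) ✓
  (2,3) → (φ(2),φ(3)) = (2,7) ∈ E(G2) ✓
  (2,4) → (φ(2),φ(4)) = (2,8) ∈ E(G2) ✓
  (2,7) → (φ(2),φ(7)) = (2,5) ∈ E(G2) ✓
  (5,6) → (φ(5),φ(6)) = (4,6) ∈ E(G2) ✓
  (5,7) → (φ(5),φ(7)) = (4,5) ∈ E(G2) ✓
  (7,8) → (φ(7),φ(8)) = (1,5) ∈ E(G2) ✓
All 12 edges of G1 map to edges of G2, and |E(G1)| = |E(G2)| = 12, so φ is a bijection on edges as well as vertices. Hence G1 ≅ G2.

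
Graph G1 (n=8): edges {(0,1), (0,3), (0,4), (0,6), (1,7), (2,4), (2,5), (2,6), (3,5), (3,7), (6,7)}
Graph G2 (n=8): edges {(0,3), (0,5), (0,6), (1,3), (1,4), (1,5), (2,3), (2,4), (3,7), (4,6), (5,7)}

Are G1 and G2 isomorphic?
Yes, isomorphic

The graphs are isomorphic.
One valid mapping φ: V(G1) → V(G2): 0→3, 1→7, 2→4, 3→0, 4→2, 5→6, 6→1, 7→5

Verify φ preserves adjacency — for each edge of G1, its image is an edge of G2:
  (0,1) → (φ(0),φ(1)) = (3,7) ∈ E(G2) ✓
  (0,3) → (φ(0),φ(3)) = (0,3) ∈ E(G2) ✓
  (0,4) → (φ(0),φ(4)) = (2,3) ∈ E(G2) ✓
  (0,6) → (φ(0),φ(6)) = (1,3) ∈ E(G2) ✓
  (1,7) → (φ(1),φ(7)) = (5,7) ∈ E(G2) ✓
  (2,4) → (φ(2),φ(4)) = (2,4) ∈ E(G2) ✓
  (2,5) → (φ(2),φ(5)) = (4,6) ∈ E(G2) ✓
  (2,6) → (φ(2),φ(6)) = (1,4) ∈ E(G2) ✓
  (3,5) → (φ(3),φ(5)) = (0,6) ∈ E(G2) ✓
  (3,7) → (φ(3),φ(7)) = (0,5) ∈ E(G2) ✓
  (6,7) → (φ(6),φ(7)) = (1,5) ∈ E(G2) ✓
All 11 edges of G1 map to edges of G2, and |E(G1)| = |E(G2)| = 11, so φ is a bijection on edges as well as vertices. Hence G1 ≅ G2.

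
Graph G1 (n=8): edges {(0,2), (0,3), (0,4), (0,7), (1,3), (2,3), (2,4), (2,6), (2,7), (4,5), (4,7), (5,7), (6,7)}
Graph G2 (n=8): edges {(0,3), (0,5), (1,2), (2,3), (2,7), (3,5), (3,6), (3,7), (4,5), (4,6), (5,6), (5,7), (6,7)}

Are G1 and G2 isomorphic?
Yes, isomorphic

The graphs are isomorphic.
One valid mapping φ: V(G1) → V(G2): 0→7, 1→1, 2→3, 3→2, 4→6, 5→4, 6→0, 7→5

Verify φ preserves adjacency — for each edge of G1, its image is an edge of G2:
  (0,2) → (φ(0),φ(2)) = (3,7) ∈ E(G2) ✓
  (0,3) → (φ(0),φ(3)) = (2,7) ∈ E(G2) ✓
  (0,4) → (φ(0),φ(4)) = (6,7) ∈ E(G2) ✓
  (0,7) → (φ(0),φ(7)) = (5,7) ∈ E(G2) ✓
  (1,3) → (φ(1),φ(3)) = (1,2) ∈ E(G2) ✓
  (2,3) → (φ(2),φ(3)) = (2,3) ∈ E(G2) ✓
  (2,4) → (φ(2),φ(4)) = (3,6) ∈ E(G2) ✓
  (2,6) → (φ(2),φ(6)) = (0,3) ∈ E(G2) ✓
  (2,7) → (φ(2),φ(7)) = (3,5) ∈ E(G2) ✓
  (4,5) → (φ(4),φ(5)) = (4,6) ∈ E(G2) ✓
  (4,7) → (φ(4),φ(7)) = (5,6) ∈ E(G2) ✓
  (5,7) → (φ(5),φ(7)) = (4,5) ∈ E(G2) ✓
  (6,7) → (φ(6),φ(7)) = (0,5) ∈ E(G2) ✓
All 13 edges of G1 map to edges of G2, and |E(G1)| = |E(G2)| = 13, so φ is a bijection on edges as well as vertices. Hence G1 ≅ G2.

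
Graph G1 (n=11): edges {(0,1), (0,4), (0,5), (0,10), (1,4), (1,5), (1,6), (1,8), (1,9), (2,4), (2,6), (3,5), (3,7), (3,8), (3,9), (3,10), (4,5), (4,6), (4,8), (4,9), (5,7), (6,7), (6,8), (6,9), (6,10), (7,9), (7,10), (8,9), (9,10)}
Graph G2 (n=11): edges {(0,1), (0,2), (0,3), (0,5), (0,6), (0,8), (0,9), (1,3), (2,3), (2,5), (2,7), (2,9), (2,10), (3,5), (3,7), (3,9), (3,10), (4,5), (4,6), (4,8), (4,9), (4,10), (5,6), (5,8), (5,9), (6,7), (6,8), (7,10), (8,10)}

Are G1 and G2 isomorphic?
Yes, isomorphic

The graphs are isomorphic.
One valid mapping φ: V(G1) → V(G2): 0→7, 1→2, 2→1, 3→4, 4→3, 5→10, 6→0, 7→8, 8→9, 9→5, 10→6

Verify φ preserves adjacency — for each edge of G1, its image is an edge of G2:
  (0,1) → (φ(0),φ(1)) = (2,7) ∈ E(G2) ✓
  (0,4) → (φ(0),φ(4)) = (3,7) ∈ E(G2) ✓
  (0,5) → (φ(0),φ(5)) = (7,10) ∈ E(G2) ✓
  (0,10) → (φ(0),φ(10)) = (6,7) ∈ E(G2) ✓
  (1,4) → (φ(1),φ(4)) = (2,3) ∈ E(G2) ✓
  (1,5) → (φ(1),φ(5)) = (2,10) ∈ E(G2) ✓
  (1,6) → (φ(1),φ(6)) = (0,2) ∈ E(G2) ✓
  (1,8) → (φ(1),φ(8)) = (2,9) ∈ E(G2) ✓
  (1,9) → (φ(1),φ(9)) = (2,5) ∈ E(G2) ✓
  (2,4) → (φ(2),φ(4)) = (1,3) ∈ E(G2) ✓
  (2,6) → (φ(2),φ(6)) = (0,1) ∈ E(G2) ✓
  (3,5) → (φ(3),φ(5)) = (4,10) ∈ E(G2) ✓
  (3,7) → (φ(3),φ(7)) = (4,8) ∈ E(G2) ✓
  (3,8) → (φ(3),φ(8)) = (4,9) ∈ E(G2) ✓
  (3,9) → (φ(3),φ(9)) = (4,5) ∈ E(G2) ✓
  (3,10) → (φ(3),φ(10)) = (4,6) ∈ E(G2) ✓
  (4,5) → (φ(4),φ(5)) = (3,10) ∈ E(G2) ✓
  (4,6) → (φ(4),φ(6)) = (0,3) ∈ E(G2) ✓
  (4,8) → (φ(4),φ(8)) = (3,9) ∈ E(G2) ✓
  (4,9) → (φ(4),φ(9)) = (3,5) ∈ E(G2) ✓
  (5,7) → (φ(5),φ(7)) = (8,10) ∈ E(G2) ✓
  (6,7) → (φ(6),φ(7)) = (0,8) ∈ E(G2) ✓
  (6,8) → (φ(6),φ(8)) = (0,9) ∈ E(G2) ✓
  (6,9) → (φ(6),φ(9)) = (0,5) ∈ E(G2) ✓
  (6,10) → (φ(6),φ(10)) = (0,6) ∈ E(G2) ✓
  (7,9) → (φ(7),φ(9)) = (5,8) ∈ E(G2) ✓
  (7,10) → (φ(7),φ(10)) = (6,8) ∈ E(G2) ✓
  (8,9) → (φ(8),φ(9)) = (5,9) ∈ E(G2) ✓
  (9,10) → (φ(9),φ(10)) = (5,6) ∈ E(G2) ✓
All 29 edges of G1 map to edges of G2, and |E(G1)| = |E(G2)| = 29, so φ is a bijection on edges as well as vertices. Hence G1 ≅ G2.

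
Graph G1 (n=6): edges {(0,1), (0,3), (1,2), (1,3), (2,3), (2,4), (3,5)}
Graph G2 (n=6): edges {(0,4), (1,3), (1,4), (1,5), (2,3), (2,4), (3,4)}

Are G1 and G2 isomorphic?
Yes, isomorphic

The graphs are isomorphic.
One valid mapping φ: V(G1) → V(G2): 0→2, 1→3, 2→1, 3→4, 4→5, 5→0

Verify φ preserves adjacency — for each edge of G1, its image is an edge of G2:
  (0,1) → (φ(0),φ(1)) = (2,3) ∈ E(G2) ✓
  (0,3) → (φ(0),φ(3)) = (2,4) ∈ E(G2) ✓
  (1,2) → (φ(1),φ(2)) = (1,3) ∈ E(G2) ✓
  (1,3) → (φ(1),φ(3)) = (3,4) ∈ E(G2) ✓
  (2,3) → (φ(2),φ(3)) = (1,4) ∈ E(G2) ✓
  (2,4) → (φ(2),φ(4)) = (1,5) ∈ E(G2) ✓
  (3,5) → (φ(3),φ(5)) = (0,4) ∈ E(G2) ✓
All 7 edges of G1 map to edges of G2, and |E(G1)| = |E(G2)| = 7, so φ is a bijection on edges as well as vertices. Hence G1 ≅ G2.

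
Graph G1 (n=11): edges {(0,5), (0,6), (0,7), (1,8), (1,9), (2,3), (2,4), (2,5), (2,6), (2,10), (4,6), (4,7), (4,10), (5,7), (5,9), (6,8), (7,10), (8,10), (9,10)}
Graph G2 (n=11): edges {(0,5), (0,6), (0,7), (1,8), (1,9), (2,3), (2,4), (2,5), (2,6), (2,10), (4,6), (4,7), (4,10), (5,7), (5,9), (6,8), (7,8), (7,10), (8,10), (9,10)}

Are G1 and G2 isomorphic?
No, not isomorphic

The graphs are NOT isomorphic.

Counting edges: G1 has 19 edge(s); G2 has 20 edge(s).
Edge count is an isomorphism invariant (a bijection on vertices induces a bijection on edges), so differing edge counts rule out isomorphism.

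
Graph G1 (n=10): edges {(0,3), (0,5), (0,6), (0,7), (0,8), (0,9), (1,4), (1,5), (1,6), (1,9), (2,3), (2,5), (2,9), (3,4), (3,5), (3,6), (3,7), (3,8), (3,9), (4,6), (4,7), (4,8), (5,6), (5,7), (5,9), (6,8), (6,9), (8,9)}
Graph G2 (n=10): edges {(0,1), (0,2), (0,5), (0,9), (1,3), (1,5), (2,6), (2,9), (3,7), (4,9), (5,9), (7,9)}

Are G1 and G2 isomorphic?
No, not isomorphic

The graphs are NOT isomorphic.

Connected components of G1: 1 component(s) with vertex sets [[0, 1, 2, 3, 4, 5, 6, 7, 8, 9]], sizes [10].
Connected components of G2: 2 component(s) with vertex sets [[8], [0, 1, 2, 3, 4, 5, 6, 7, 9]], sizes [1, 9].
The number of connected components (and the multiset of component sizes) is an isomorphism invariant — an isomorphism maps each component of G1 bijectively onto a component of G2. Since G1 has 1 component(s) and G2 has 2, they cannot be isomorphic.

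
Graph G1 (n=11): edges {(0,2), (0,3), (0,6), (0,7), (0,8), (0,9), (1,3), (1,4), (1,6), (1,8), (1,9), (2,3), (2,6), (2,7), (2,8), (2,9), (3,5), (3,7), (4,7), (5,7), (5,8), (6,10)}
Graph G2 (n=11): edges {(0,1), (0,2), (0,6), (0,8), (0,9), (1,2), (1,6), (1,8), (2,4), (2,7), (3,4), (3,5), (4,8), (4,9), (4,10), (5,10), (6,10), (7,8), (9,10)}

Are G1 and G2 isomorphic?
No, not isomorphic

The graphs are NOT isomorphic.

Counting triangles (3-cliques): G1 has 8, G2 has 4.
Triangle count is an isomorphism invariant, so differing triangle counts rule out isomorphism.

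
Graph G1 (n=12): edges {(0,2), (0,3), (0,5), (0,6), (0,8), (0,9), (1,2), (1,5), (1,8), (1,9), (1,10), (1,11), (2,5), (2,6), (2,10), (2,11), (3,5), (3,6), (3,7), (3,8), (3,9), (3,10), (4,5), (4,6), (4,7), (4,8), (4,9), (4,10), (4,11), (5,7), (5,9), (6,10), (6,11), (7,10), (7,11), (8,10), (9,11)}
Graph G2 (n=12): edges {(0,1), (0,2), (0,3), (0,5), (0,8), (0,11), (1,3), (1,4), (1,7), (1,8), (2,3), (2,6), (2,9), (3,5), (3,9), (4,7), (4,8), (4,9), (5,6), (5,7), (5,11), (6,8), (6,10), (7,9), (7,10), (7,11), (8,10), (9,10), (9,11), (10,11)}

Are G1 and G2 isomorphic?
No, not isomorphic

The graphs are NOT isomorphic.

Degrees in G1: deg(0)=6, deg(1)=6, deg(2)=6, deg(3)=7, deg(4)=7, deg(5)=7, deg(6)=6, deg(7)=5, deg(8)=5, deg(9)=6, deg(10)=7, deg(11)=6.
Sorted degree sequence of G1: [7, 7, 7, 7, 6, 6, 6, 6, 6, 6, 5, 5].
Degrees in G2: deg(0)=6, deg(1)=5, deg(2)=4, deg(3)=5, deg(4)=4, deg(5)=5, deg(6)=4, deg(7)=6, deg(8)=5, deg(9)=6, deg(10)=5, deg(11)=5.
Sorted degree sequence of G2: [6, 6, 6, 5, 5, 5, 5, 5, 5, 4, 4, 4].
The (sorted) degree sequence is an isomorphism invariant, so since G1 and G2 have different degree sequences they cannot be isomorphic.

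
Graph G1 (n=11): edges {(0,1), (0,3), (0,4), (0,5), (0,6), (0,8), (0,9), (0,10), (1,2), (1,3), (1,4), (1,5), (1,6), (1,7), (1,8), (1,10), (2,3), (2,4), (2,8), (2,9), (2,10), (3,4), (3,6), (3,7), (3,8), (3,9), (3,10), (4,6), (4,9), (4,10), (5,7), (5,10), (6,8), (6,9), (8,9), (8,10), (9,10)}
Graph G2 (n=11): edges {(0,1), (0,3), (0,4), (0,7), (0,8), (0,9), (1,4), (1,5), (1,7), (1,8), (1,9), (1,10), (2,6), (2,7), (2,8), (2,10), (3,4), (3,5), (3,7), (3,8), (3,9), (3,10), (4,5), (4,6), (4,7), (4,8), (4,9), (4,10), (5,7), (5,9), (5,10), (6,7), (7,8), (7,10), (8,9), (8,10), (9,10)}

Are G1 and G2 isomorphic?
Yes, isomorphic

The graphs are isomorphic.
One valid mapping φ: V(G1) → V(G2): 0→10, 1→7, 2→0, 3→4, 4→3, 5→2, 6→5, 7→6, 8→1, 9→9, 10→8

Verify φ preserves adjacency — for each edge of G1, its image is an edge of G2:
  (0,1) → (φ(0),φ(1)) = (7,10) ∈ E(G2) ✓
  (0,3) → (φ(0),φ(3)) = (4,10) ∈ E(G2) ✓
  (0,4) → (φ(0),φ(4)) = (3,10) ∈ E(G2) ✓
  (0,5) → (φ(0),φ(5)) = (2,10) ∈ E(G2) ✓
  (0,6) → (φ(0),φ(6)) = (5,10) ∈ E(G2) ✓
  (0,8) → (φ(0),φ(8)) = (1,10) ∈ E(G2) ✓
  (0,9) → (φ(0),φ(9)) = (9,10) ∈ E(G2) ✓
  (0,10) → (φ(0),φ(10)) = (8,10) ∈ E(G2) ✓
  (1,2) → (φ(1),φ(2)) = (0,7) ∈ E(G2) ✓
  (1,3) → (φ(1),φ(3)) = (4,7) ∈ E(G2) ✓
  (1,4) → (φ(1),φ(4)) = (3,7) ∈ E(G2) ✓
  (1,5) → (φ(1),φ(5)) = (2,7) ∈ E(G2) ✓
  (1,6) → (φ(1),φ(6)) = (5,7) ∈ E(G2) ✓
  (1,7) → (φ(1),φ(7)) = (6,7) ∈ E(G2) ✓
  (1,8) → (φ(1),φ(8)) = (1,7) ∈ E(G2) ✓
  (1,10) → (φ(1),φ(10)) = (7,8) ∈ E(G2) ✓
  (2,3) → (φ(2),φ(3)) = (0,4) ∈ E(G2) ✓
  (2,4) → (φ(2),φ(4)) = (0,3) ∈ E(G2) ✓
  (2,8) → (φ(2),φ(8)) = (0,1) ∈ E(G2) ✓
  (2,9) → (φ(2),φ(9)) = (0,9) ∈ E(G2) ✓
  (2,10) → (φ(2),φ(10)) = (0,8) ∈ E(G2) ✓
  (3,4) → (φ(3),φ(4)) = (3,4) ∈ E(G2) ✓
  (3,6) → (φ(3),φ(6)) = (4,5) ∈ E(G2) ✓
  (3,7) → (φ(3),φ(7)) = (4,6) ∈ E(G2) ✓
  (3,8) → (φ(3),φ(8)) = (1,4) ∈ E(G2) ✓
  (3,9) → (φ(3),φ(9)) = (4,9) ∈ E(G2) ✓
  (3,10) → (φ(3),φ(10)) = (4,8) ∈ E(G2) ✓
  (4,6) → (φ(4),φ(6)) = (3,5) ∈ E(G2) ✓
  (4,9) → (φ(4),φ(9)) = (3,9) ∈ E(G2) ✓
  (4,10) → (φ(4),φ(10)) = (3,8) ∈ E(G2) ✓
  (5,7) → (φ(5),φ(7)) = (2,6) ∈ E(G2) ✓
  (5,10) → (φ(5),φ(10)) = (2,8) ∈ E(G2) ✓
  (6,8) → (φ(6),φ(8)) = (1,5) ∈ E(G2) ✓
  (6,9) → (φ(6),φ(9)) = (5,9) ∈ E(G2) ✓
  (8,9) → (φ(8),φ(9)) = (1,9) ∈ E(G2) ✓
  (8,10) → (φ(8),φ(10)) = (1,8) ∈ E(G2) ✓
  (9,10) → (φ(9),φ(10)) = (8,9) ∈ E(G2) ✓
All 37 edges of G1 map to edges of G2, and |E(G1)| = |E(G2)| = 37, so φ is a bijection on edges as well as vertices. Hence G1 ≅ G2.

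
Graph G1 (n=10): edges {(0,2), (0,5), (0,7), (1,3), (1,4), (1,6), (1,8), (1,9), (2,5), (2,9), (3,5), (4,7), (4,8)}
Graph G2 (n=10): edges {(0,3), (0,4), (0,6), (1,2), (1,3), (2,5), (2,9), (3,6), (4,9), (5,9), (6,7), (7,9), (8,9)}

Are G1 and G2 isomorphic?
Yes, isomorphic

The graphs are isomorphic.
One valid mapping φ: V(G1) → V(G2): 0→3, 1→9, 2→0, 3→7, 4→2, 5→6, 6→8, 7→1, 8→5, 9→4

Verify φ preserves adjacency — for each edge of G1, its image is an edge of G2:
  (0,2) → (φ(0),φ(2)) = (0,3) ∈ E(G2) ✓
  (0,5) → (φ(0),φ(5)) = (3,6) ∈ E(G2) ✓
  (0,7) → (φ(0),φ(7)) = (1,3) ∈ E(G2) ✓
  (1,3) → (φ(1),φ(3)) = (7,9) ∈ E(G2) ✓
  (1,4) → (φ(1),φ(4)) = (2,9) ∈ E(G2) ✓
  (1,6) → (φ(1),φ(6)) = (8,9) ∈ E(G2) ✓
  (1,8) → (φ(1),φ(8)) = (5,9) ∈ E(G2) ✓
  (1,9) → (φ(1),φ(9)) = (4,9) ∈ E(G2) ✓
  (2,5) → (φ(2),φ(5)) = (0,6) ∈ E(G2) ✓
  (2,9) → (φ(2),φ(9)) = (0,4) ∈ E(G2) ✓
  (3,5) → (φ(3),φ(5)) = (6,7) ∈ E(G2) ✓
  (4,7) → (φ(4),φ(7)) = (1,2) ∈ E(G2) ✓
  (4,8) → (φ(4),φ(8)) = (2,5) ∈ E(G2) ✓
All 13 edges of G1 map to edges of G2, and |E(G1)| = |E(G2)| = 13, so φ is a bijection on edges as well as vertices. Hence G1 ≅ G2.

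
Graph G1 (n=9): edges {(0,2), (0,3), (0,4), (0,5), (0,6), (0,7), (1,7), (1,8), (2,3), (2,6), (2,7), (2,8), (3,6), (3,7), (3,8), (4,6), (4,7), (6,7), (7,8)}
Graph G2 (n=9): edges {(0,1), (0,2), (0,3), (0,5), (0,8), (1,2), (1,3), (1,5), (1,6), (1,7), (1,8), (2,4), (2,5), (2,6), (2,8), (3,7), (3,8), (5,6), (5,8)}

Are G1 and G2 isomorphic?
Yes, isomorphic

The graphs are isomorphic.
One valid mapping φ: V(G1) → V(G2): 0→2, 1→7, 2→0, 3→8, 4→6, 5→4, 6→5, 7→1, 8→3

Verify φ preserves adjacency — for each edge of G1, its image is an edge of G2:
  (0,2) → (φ(0),φ(2)) = (0,2) ∈ E(G2) ✓
  (0,3) → (φ(0),φ(3)) = (2,8) ∈ E(G2) ✓
  (0,4) → (φ(0),φ(4)) = (2,6) ∈ E(G2) ✓
  (0,5) → (φ(0),φ(5)) = (2,4) ∈ E(G2) ✓
  (0,6) → (φ(0),φ(6)) = (2,5) ∈ E(G2) ✓
  (0,7) → (φ(0),φ(7)) = (1,2) ∈ E(G2) ✓
  (1,7) → (φ(1),φ(7)) = (1,7) ∈ E(G2) ✓
  (1,8) → (φ(1),φ(8)) = (3,7) ∈ E(G2) ✓
  (2,3) → (φ(2),φ(3)) = (0,8) ∈ E(G2) ✓
  (2,6) → (φ(2),φ(6)) = (0,5) ∈ E(G2) ✓
  (2,7) → (φ(2),φ(7)) = (0,1) ∈ E(G2) ✓
  (2,8) → (φ(2),φ(8)) = (0,3) ∈ E(G2) ✓
  (3,6) → (φ(3),φ(6)) = (5,8) ∈ E(G2) ✓
  (3,7) → (φ(3),φ(7)) = (1,8) ∈ E(G2) ✓
  (3,8) → (φ(3),φ(8)) = (3,8) ∈ E(G2) ✓
  (4,6) → (φ(4),φ(6)) = (5,6) ∈ E(G2) ✓
  (4,7) → (φ(4),φ(7)) = (1,6) ∈ E(G2) ✓
  (6,7) → (φ(6),φ(7)) = (1,5) ∈ E(G2) ✓
  (7,8) → (φ(7),φ(8)) = (1,3) ∈ E(G2) ✓
All 19 edges of G1 map to edges of G2, and |E(G1)| = |E(G2)| = 19, so φ is a bijection on edges as well as vertices. Hence G1 ≅ G2.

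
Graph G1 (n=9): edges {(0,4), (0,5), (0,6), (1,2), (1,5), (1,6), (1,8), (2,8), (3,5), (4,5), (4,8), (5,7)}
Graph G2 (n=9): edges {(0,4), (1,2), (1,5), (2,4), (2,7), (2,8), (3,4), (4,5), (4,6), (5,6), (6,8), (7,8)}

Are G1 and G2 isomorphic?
Yes, isomorphic

The graphs are isomorphic.
One valid mapping φ: V(G1) → V(G2): 0→5, 1→2, 2→7, 3→3, 4→6, 5→4, 6→1, 7→0, 8→8

Verify φ preserves adjacency — for each edge of G1, its image is an edge of G2:
  (0,4) → (φ(0),φ(4)) = (5,6) ∈ E(G2) ✓
  (0,5) → (φ(0),φ(5)) = (4,5) ∈ E(G2) ✓
  (0,6) → (φ(0),φ(6)) = (1,5) ∈ E(G2) ✓
  (1,2) → (φ(1),φ(2)) = (2,7) ∈ E(G2) ✓
  (1,5) → (φ(1),φ(5)) = (2,4) ∈ E(G2) ✓
  (1,6) → (φ(1),φ(6)) = (1,2) ∈ E(G2) ✓
  (1,8) → (φ(1),φ(8)) = (2,8) ∈ E(G2) ✓
  (2,8) → (φ(2),φ(8)) = (7,8) ∈ E(G2) ✓
  (3,5) → (φ(3),φ(5)) = (3,4) ∈ E(G2) ✓
  (4,5) → (φ(4),φ(5)) = (4,6) ∈ E(G2) ✓
  (4,8) → (φ(4),φ(8)) = (6,8) ∈ E(G2) ✓
  (5,7) → (φ(5),φ(7)) = (0,4) ∈ E(G2) ✓
All 12 edges of G1 map to edges of G2, and |E(G1)| = |E(G2)| = 12, so φ is a bijection on edges as well as vertices. Hence G1 ≅ G2.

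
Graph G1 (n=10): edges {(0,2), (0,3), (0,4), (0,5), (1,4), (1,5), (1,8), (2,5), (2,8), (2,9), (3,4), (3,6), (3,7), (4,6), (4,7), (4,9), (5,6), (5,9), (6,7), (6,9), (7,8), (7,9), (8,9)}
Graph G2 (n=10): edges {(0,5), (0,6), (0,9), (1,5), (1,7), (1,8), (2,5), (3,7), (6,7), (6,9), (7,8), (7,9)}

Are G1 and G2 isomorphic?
No, not isomorphic

The graphs are NOT isomorphic.

Connected components of G1: 1 component(s) with vertex sets [[0, 1, 2, 3, 4, 5, 6, 7, 8, 9]], sizes [10].
Connected components of G2: 2 component(s) with vertex sets [[4], [0, 1, 2, 3, 5, 6, 7, 8, 9]], sizes [1, 9].
The number of connected components (and the multiset of component sizes) is an isomorphism invariant — an isomorphism maps each component of G1 bijectively onto a component of G2. Since G1 has 1 component(s) and G2 has 2, they cannot be isomorphic.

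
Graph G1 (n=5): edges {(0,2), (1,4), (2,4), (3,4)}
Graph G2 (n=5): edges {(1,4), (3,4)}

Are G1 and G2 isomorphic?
No, not isomorphic

The graphs are NOT isomorphic.

Connected components of G1: 1 component(s) with vertex sets [[0, 1, 2, 3, 4]], sizes [5].
Connected components of G2: 3 component(s) with vertex sets [[0], [2], [1, 3, 4]], sizes [1, 1, 3].
The number of connected components (and the multiset of component sizes) is an isomorphism invariant — an isomorphism maps each component of G1 bijectively onto a component of G2. Since G1 has 1 component(s) and G2 has 3, they cannot be isomorphic.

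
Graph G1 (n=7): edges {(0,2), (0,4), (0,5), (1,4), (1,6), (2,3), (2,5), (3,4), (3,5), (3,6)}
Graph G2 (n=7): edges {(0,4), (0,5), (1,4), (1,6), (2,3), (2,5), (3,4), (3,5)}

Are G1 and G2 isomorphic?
No, not isomorphic

The graphs are NOT isomorphic.

Counting edges: G1 has 10 edge(s); G2 has 8 edge(s).
Edge count is an isomorphism invariant (a bijection on vertices induces a bijection on edges), so differing edge counts rule out isomorphism.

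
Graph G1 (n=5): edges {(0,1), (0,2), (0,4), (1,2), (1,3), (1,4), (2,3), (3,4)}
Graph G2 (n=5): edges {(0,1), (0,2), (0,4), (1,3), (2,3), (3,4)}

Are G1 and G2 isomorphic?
No, not isomorphic

The graphs are NOT isomorphic.

Counting edges: G1 has 8 edge(s); G2 has 6 edge(s).
Edge count is an isomorphism invariant (a bijection on vertices induces a bijection on edges), so differing edge counts rule out isomorphism.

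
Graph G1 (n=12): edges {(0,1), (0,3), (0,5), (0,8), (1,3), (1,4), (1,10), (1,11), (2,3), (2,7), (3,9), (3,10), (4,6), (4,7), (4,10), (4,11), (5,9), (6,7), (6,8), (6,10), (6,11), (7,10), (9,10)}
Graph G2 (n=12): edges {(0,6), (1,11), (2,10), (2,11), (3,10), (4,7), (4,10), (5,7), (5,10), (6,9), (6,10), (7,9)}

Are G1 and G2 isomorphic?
No, not isomorphic

The graphs are NOT isomorphic.

Connected components of G1: 1 component(s) with vertex sets [[0, 1, 2, 3, 4, 5, 6, 7, 8, 9, 10, 11]], sizes [12].
Connected components of G2: 2 component(s) with vertex sets [[8], [0, 1, 2, 3, 4, 5, 6, 7, 9, 10, 11]], sizes [1, 11].
The number of connected components (and the multiset of component sizes) is an isomorphism invariant — an isomorphism maps each component of G1 bijectively onto a component of G2. Since G1 has 1 component(s) and G2 has 2, they cannot be isomorphic.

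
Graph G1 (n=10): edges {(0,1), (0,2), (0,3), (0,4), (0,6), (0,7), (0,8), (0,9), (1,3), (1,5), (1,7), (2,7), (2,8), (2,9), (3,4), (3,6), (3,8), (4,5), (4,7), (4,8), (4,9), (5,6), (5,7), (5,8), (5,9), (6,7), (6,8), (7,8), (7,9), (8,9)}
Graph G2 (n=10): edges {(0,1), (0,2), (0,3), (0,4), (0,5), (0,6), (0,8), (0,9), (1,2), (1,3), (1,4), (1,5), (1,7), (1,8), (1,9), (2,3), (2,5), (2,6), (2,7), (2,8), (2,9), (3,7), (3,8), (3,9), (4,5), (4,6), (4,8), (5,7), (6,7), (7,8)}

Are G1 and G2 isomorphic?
Yes, isomorphic

The graphs are isomorphic.
One valid mapping φ: V(G1) → V(G2): 0→0, 1→6, 2→9, 3→4, 4→8, 5→7, 6→5, 7→2, 8→1, 9→3

Verify φ preserves adjacency — for each edge of G1, its image is an edge of G2:
  (0,1) → (φ(0),φ(1)) = (0,6) ∈ E(G2) ✓
  (0,2) → (φ(0),φ(2)) = (0,9) ∈ E(G2) ✓
  (0,3) → (φ(0),φ(3)) = (0,4) ∈ E(G2) ✓
  (0,4) → (φ(0),φ(4)) = (0,8) ∈ E(G2) ✓
  (0,6) → (φ(0),φ(6)) = (0,5) ∈ E(G2) ✓
  (0,7) → (φ(0),φ(7)) = (0,2) ∈ E(G2) ✓
  (0,8) → (φ(0),φ(8)) = (0,1) ∈ E(G2) ✓
  (0,9) → (φ(0),φ(9)) = (0,3) ∈ E(G2) ✓
  (1,3) → (φ(1),φ(3)) = (4,6) ∈ E(G2) ✓
  (1,5) → (φ(1),φ(5)) = (6,7) ∈ E(G2) ✓
  (1,7) → (φ(1),φ(7)) = (2,6) ∈ E(G2) ✓
  (2,7) → (φ(2),φ(7)) = (2,9) ∈ E(G2) ✓
  (2,8) → (φ(2),φ(8)) = (1,9) ∈ E(G2) ✓
  (2,9) → (φ(2),φ(9)) = (3,9) ∈ E(G2) ✓
  (3,4) → (φ(3),φ(4)) = (4,8) ∈ E(G2) ✓
  (3,6) → (φ(3),φ(6)) = (4,5) ∈ E(G2) ✓
  (3,8) → (φ(3),φ(8)) = (1,4) ∈ E(G2) ✓
  (4,5) → (φ(4),φ(5)) = (7,8) ∈ E(G2) ✓
  (4,7) → (φ(4),φ(7)) = (2,8) ∈ E(G2) ✓
  (4,8) → (φ(4),φ(8)) = (1,8) ∈ E(G2) ✓
  (4,9) → (φ(4),φ(9)) = (3,8) ∈ E(G2) ✓
  (5,6) → (φ(5),φ(6)) = (5,7) ∈ E(G2) ✓
  (5,7) → (φ(5),φ(7)) = (2,7) ∈ E(G2) ✓
  (5,8) → (φ(5),φ(8)) = (1,7) ∈ E(G2) ✓
  (5,9) → (φ(5),φ(9)) = (3,7) ∈ E(G2) ✓
  (6,7) → (φ(6),φ(7)) = (2,5) ∈ E(G2) ✓
  (6,8) → (φ(6),φ(8)) = (1,5) ∈ E(G2) ✓
  (7,8) → (φ(7),φ(8)) = (1,2) ∈ E(G2) ✓
  (7,9) → (φ(7),φ(9)) = (2,3) ∈ E(G2) ✓
  (8,9) → (φ(8),φ(9)) = (1,3) ∈ E(G2) ✓
All 30 edges of G1 map to edges of G2, and |E(G1)| = |E(G2)| = 30, so φ is a bijection on edges as well as vertices. Hence G1 ≅ G2.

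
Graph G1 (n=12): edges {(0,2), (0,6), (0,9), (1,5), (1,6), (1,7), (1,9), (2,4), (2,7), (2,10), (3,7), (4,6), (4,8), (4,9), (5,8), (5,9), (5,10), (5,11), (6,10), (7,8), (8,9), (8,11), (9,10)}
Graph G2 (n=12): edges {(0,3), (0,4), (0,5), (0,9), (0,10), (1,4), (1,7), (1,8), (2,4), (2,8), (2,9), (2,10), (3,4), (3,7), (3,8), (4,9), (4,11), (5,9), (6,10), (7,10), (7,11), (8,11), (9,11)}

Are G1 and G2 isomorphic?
Yes, isomorphic

The graphs are isomorphic.
One valid mapping φ: V(G1) → V(G2): 0→1, 1→2, 2→7, 3→6, 4→3, 5→9, 6→8, 7→10, 8→0, 9→4, 10→11, 11→5

Verify φ preserves adjacency — for each edge of G1, its image is an edge of G2:
  (0,2) → (φ(0),φ(2)) = (1,7) ∈ E(G2) ✓
  (0,6) → (φ(0),φ(6)) = (1,8) ∈ E(G2) ✓
  (0,9) → (φ(0),φ(9)) = (1,4) ∈ E(G2) ✓
  (1,5) → (φ(1),φ(5)) = (2,9) ∈ E(G2) ✓
  (1,6) → (φ(1),φ(6)) = (2,8) ∈ E(G2) ✓
  (1,7) → (φ(1),φ(7)) = (2,10) ∈ E(G2) ✓
  (1,9) → (φ(1),φ(9)) = (2,4) ∈ E(G2) ✓
  (2,4) → (φ(2),φ(4)) = (3,7) ∈ E(G2) ✓
  (2,7) → (φ(2),φ(7)) = (7,10) ∈ E(G2) ✓
  (2,10) → (φ(2),φ(10)) = (7,11) ∈ E(G2) ✓
  (3,7) → (φ(3),φ(7)) = (6,10) ∈ E(G2) ✓
  (4,6) → (φ(4),φ(6)) = (3,8) ∈ E(G2) ✓
  (4,8) → (φ(4),φ(8)) = (0,3) ∈ E(G2) ✓
  (4,9) → (φ(4),φ(9)) = (3,4) ∈ E(G2) ✓
  (5,8) → (φ(5),φ(8)) = (0,9) ∈ E(G2) ✓
  (5,9) → (φ(5),φ(9)) = (4,9) ∈ E(G2) ✓
  (5,10) → (φ(5),φ(10)) = (9,11) ∈ E(G2) ✓
  (5,11) → (φ(5),φ(11)) = (5,9) ∈ E(G2) ✓
  (6,10) → (φ(6),φ(10)) = (8,11) ∈ E(G2) ✓
  (7,8) → (φ(7),φ(8)) = (0,10) ∈ E(G2) ✓
  (8,9) → (φ(8),φ(9)) = (0,4) ∈ E(G2) ✓
  (8,11) → (φ(8),φ(11)) = (0,5) ∈ E(G2) ✓
  (9,10) → (φ(9),φ(10)) = (4,11) ∈ E(G2) ✓
All 23 edges of G1 map to edges of G2, and |E(G1)| = |E(G2)| = 23, so φ is a bijection on edges as well as vertices. Hence G1 ≅ G2.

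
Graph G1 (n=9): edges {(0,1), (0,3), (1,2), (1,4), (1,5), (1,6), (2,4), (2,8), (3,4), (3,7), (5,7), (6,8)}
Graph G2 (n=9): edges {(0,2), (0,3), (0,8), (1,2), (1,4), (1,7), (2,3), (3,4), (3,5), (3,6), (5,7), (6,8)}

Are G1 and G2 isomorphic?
Yes, isomorphic

The graphs are isomorphic.
One valid mapping φ: V(G1) → V(G2): 0→4, 1→3, 2→0, 3→1, 4→2, 5→5, 6→6, 7→7, 8→8

Verify φ preserves adjacency — for each edge of G1, its image is an edge of G2:
  (0,1) → (φ(0),φ(1)) = (3,4) ∈ E(G2) ✓
  (0,3) → (φ(0),φ(3)) = (1,4) ∈ E(G2) ✓
  (1,2) → (φ(1),φ(2)) = (0,3) ∈ E(G2) ✓
  (1,4) → (φ(1),φ(4)) = (2,3) ∈ E(G2) ✓
  (1,5) → (φ(1),φ(5)) = (3,5) ∈ E(G2) ✓
  (1,6) → (φ(1),φ(6)) = (3,6) ∈ E(G2) ✓
  (2,4) → (φ(2),φ(4)) = (0,2) ∈ E(G2) ✓
  (2,8) → (φ(2),φ(8)) = (0,8) ∈ E(G2) ✓
  (3,4) → (φ(3),φ(4)) = (1,2) ∈ E(G2) ✓
  (3,7) → (φ(3),φ(7)) = (1,7) ∈ E(G2) ✓
  (5,7) → (φ(5),φ(7)) = (5,7) ∈ E(G2) ✓
  (6,8) → (φ(6),φ(8)) = (6,8) ∈ E(G2) ✓
All 12 edges of G1 map to edges of G2, and |E(G1)| = |E(G2)| = 12, so φ is a bijection on edges as well as vertices. Hence G1 ≅ G2.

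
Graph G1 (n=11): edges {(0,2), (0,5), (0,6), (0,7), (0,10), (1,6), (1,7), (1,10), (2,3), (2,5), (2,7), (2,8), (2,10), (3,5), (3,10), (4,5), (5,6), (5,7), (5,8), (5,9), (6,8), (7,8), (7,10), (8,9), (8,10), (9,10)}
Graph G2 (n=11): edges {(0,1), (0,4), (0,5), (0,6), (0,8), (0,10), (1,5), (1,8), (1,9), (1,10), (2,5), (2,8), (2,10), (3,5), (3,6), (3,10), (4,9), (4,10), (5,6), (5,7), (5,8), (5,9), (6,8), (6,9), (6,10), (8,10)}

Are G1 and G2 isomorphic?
Yes, isomorphic

The graphs are isomorphic.
One valid mapping φ: V(G1) → V(G2): 0→1, 1→4, 2→8, 3→2, 4→7, 5→5, 6→9, 7→0, 8→6, 9→3, 10→10

Verify φ preserves adjacency — for each edge of G1, its image is an edge of G2:
  (0,2) → (φ(0),φ(2)) = (1,8) ∈ E(G2) ✓
  (0,5) → (φ(0),φ(5)) = (1,5) ∈ E(G2) ✓
  (0,6) → (φ(0),φ(6)) = (1,9) ∈ E(G2) ✓
  (0,7) → (φ(0),φ(7)) = (0,1) ∈ E(G2) ✓
  (0,10) → (φ(0),φ(10)) = (1,10) ∈ E(G2) ✓
  (1,6) → (φ(1),φ(6)) = (4,9) ∈ E(G2) ✓
  (1,7) → (φ(1),φ(7)) = (0,4) ∈ E(G2) ✓
  (1,10) → (φ(1),φ(10)) = (4,10) ∈ E(G2) ✓
  (2,3) → (φ(2),φ(3)) = (2,8) ∈ E(G2) ✓
  (2,5) → (φ(2),φ(5)) = (5,8) ∈ E(G2) ✓
  (2,7) → (φ(2),φ(7)) = (0,8) ∈ E(G2) ✓
  (2,8) → (φ(2),φ(8)) = (6,8) ∈ E(G2) ✓
  (2,10) → (φ(2),φ(10)) = (8,10) ∈ E(G2) ✓
  (3,5) → (φ(3),φ(5)) = (2,5) ∈ E(G2) ✓
  (3,10) → (φ(3),φ(10)) = (2,10) ∈ E(G2) ✓
  (4,5) → (φ(4),φ(5)) = (5,7) ∈ E(G2) ✓
  (5,6) → (φ(5),φ(6)) = (5,9) ∈ E(G2) ✓
  (5,7) → (φ(5),φ(7)) = (0,5) ∈ E(G2) ✓
  (5,8) → (φ(5),φ(8)) = (5,6) ∈ E(G2) ✓
  (5,9) → (φ(5),φ(9)) = (3,5) ∈ E(G2) ✓
  (6,8) → (φ(6),φ(8)) = (6,9) ∈ E(G2) ✓
  (7,8) → (φ(7),φ(8)) = (0,6) ∈ E(G2) ✓
  (7,10) → (φ(7),φ(10)) = (0,10) ∈ E(G2) ✓
  (8,9) → (φ(8),φ(9)) = (3,6) ∈ E(G2) ✓
  (8,10) → (φ(8),φ(10)) = (6,10) ∈ E(G2) ✓
  (9,10) → (φ(9),φ(10)) = (3,10) ∈ E(G2) ✓
All 26 edges of G1 map to edges of G2, and |E(G1)| = |E(G2)| = 26, so φ is a bijection on edges as well as vertices. Hence G1 ≅ G2.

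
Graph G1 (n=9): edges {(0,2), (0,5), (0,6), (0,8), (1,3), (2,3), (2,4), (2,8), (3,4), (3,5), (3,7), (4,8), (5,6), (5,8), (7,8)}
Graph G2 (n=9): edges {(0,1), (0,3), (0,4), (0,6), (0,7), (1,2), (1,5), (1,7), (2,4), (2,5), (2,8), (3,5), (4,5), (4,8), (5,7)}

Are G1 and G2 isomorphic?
Yes, isomorphic

The graphs are isomorphic.
One valid mapping φ: V(G1) → V(G2): 0→2, 1→6, 2→1, 3→0, 4→7, 5→4, 6→8, 7→3, 8→5

Verify φ preserves adjacency — for each edge of G1, its image is an edge of G2:
  (0,2) → (φ(0),φ(2)) = (1,2) ∈ E(G2) ✓
  (0,5) → (φ(0),φ(5)) = (2,4) ∈ E(G2) ✓
  (0,6) → (φ(0),φ(6)) = (2,8) ∈ E(G2) ✓
  (0,8) → (φ(0),φ(8)) = (2,5) ∈ E(G2) ✓
  (1,3) → (φ(1),φ(3)) = (0,6) ∈ E(G2) ✓
  (2,3) → (φ(2),φ(3)) = (0,1) ∈ E(G2) ✓
  (2,4) → (φ(2),φ(4)) = (1,7) ∈ E(G2) ✓
  (2,8) → (φ(2),φ(8)) = (1,5) ∈ E(G2) ✓
  (3,4) → (φ(3),φ(4)) = (0,7) ∈ E(G2) ✓
  (3,5) → (φ(3),φ(5)) = (0,4) ∈ E(G2) ✓
  (3,7) → (φ(3),φ(7)) = (0,3) ∈ E(G2) ✓
  (4,8) → (φ(4),φ(8)) = (5,7) ∈ E(G2) ✓
  (5,6) → (φ(5),φ(6)) = (4,8) ∈ E(G2) ✓
  (5,8) → (φ(5),φ(8)) = (4,5) ∈ E(G2) ✓
  (7,8) → (φ(7),φ(8)) = (3,5) ∈ E(G2) ✓
All 15 edges of G1 map to edges of G2, and |E(G1)| = |E(G2)| = 15, so φ is a bijection on edges as well as vertices. Hence G1 ≅ G2.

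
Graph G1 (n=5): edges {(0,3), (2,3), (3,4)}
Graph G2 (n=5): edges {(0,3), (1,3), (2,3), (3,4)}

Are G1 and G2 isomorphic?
No, not isomorphic

The graphs are NOT isomorphic.

Counting edges: G1 has 3 edge(s); G2 has 4 edge(s).
Edge count is an isomorphism invariant (a bijection on vertices induces a bijection on edges), so differing edge counts rule out isomorphism.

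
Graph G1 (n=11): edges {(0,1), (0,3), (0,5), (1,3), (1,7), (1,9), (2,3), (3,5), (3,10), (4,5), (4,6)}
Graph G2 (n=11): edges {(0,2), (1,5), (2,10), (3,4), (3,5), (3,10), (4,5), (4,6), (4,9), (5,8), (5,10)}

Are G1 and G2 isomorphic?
Yes, isomorphic

The graphs are isomorphic.
One valid mapping φ: V(G1) → V(G2): 0→3, 1→4, 2→1, 3→5, 4→2, 5→10, 6→0, 7→6, 8→7, 9→9, 10→8

Verify φ preserves adjacency — for each edge of G1, its image is an edge of G2:
  (0,1) → (φ(0),φ(1)) = (3,4) ∈ E(G2) ✓
  (0,3) → (φ(0),φ(3)) = (3,5) ∈ E(G2) ✓
  (0,5) → (φ(0),φ(5)) = (3,10) ∈ E(G2) ✓
  (1,3) → (φ(1),φ(3)) = (4,5) ∈ E(G2) ✓
  (1,7) → (φ(1),φ(7)) = (4,6) ∈ E(G2) ✓
  (1,9) → (φ(1),φ(9)) = (4,9) ∈ E(G2) ✓
  (2,3) → (φ(2),φ(3)) = (1,5) ∈ E(G2) ✓
  (3,5) → (φ(3),φ(5)) = (5,10) ∈ E(G2) ✓
  (3,10) → (φ(3),φ(10)) = (5,8) ∈ E(G2) ✓
  (4,5) → (φ(4),φ(5)) = (2,10) ∈ E(G2) ✓
  (4,6) → (φ(4),φ(6)) = (0,2) ∈ E(G2) ✓
All 11 edges of G1 map to edges of G2, and |E(G1)| = |E(G2)| = 11, so φ is a bijection on edges as well as vertices. Hence G1 ≅ G2.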